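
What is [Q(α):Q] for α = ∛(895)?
[Q(α):Q] = 3

The minimal polynomial of α is x^3 - 895, irreducible over Q since 895 is not a perfect cube (so x^3 - 895 has no rational root). Hence [Q(α):Q] = deg(m_α) = 3.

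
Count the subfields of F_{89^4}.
F_{89^4} has 3 subfields

The subfields of F_{p^n} are exactly the fields F_{p^d} for d | n (each is the fixed field of the unique index-d subgroup of Gal(F_{p^n}/F_p) ≅ Z/nZ). The divisors of n = 4 are {1, 2, 4}, giving 3 subfields: F_{89^1}, F_{89^2}, F_{89^4}.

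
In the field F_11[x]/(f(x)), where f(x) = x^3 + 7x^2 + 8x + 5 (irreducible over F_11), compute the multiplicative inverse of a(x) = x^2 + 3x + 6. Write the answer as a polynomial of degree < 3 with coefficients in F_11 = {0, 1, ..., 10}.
a(x)^(-1) ≡ 2x^2 + 8x + 2 (mod f(x))

Since f is irreducible over F_11, F_11[x]/(f) is a field and a(x) ≠ 0 has an inverse. Apply the extended Euclidean algorithm to f(x) and a(x) in F_11[x]: f(x) = (x + 4)·a(x) + (x + 3);  a(x) = (x)·(x + 3) + (6). The last nonzero remainder is the constant 6 = gcd(f, a) in F_11. Back-substituting through the division chain expresses 6 = s(x)·a(x) + t(x)·f(x) with s(x) ≡ x^2 + 4x + 1 (mod f), so (x^2 + 4x + 1)·a(x) ≡ 6 (mod f). Multiplying by 6^(-1) ≡ 2 in F_11 gives a(x)^(-1) ≡ 2·(x^2 + 4x + 1) ≡ 2x^2 + 8x + 2 (mod f). Check: (x^2 + 3x + 6)·(2x^2 + 8x + 2) = 2x^4 + 3x^3 + 5x^2 + 10x + 1 ≡ 1 (mod x^3 + 7x^2 + 8x + 5).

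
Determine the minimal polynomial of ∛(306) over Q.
m_α(x) = x^3 - 306

α satisfies α^3 = 306, so x^3 - 306 annihilates α. By the rational root test, a rational root p/q (in lowest terms) of x^3 - 306 would satisfy p^3 = 306 q^3, forcing q = 1 and p^3 = 306; but 306 is not a perfect cube, contradiction. A monic cubic over Q with no rational root is irreducible (any nontrivial factorization would include a linear factor). Hence x^3 - 306 is the minimal polynomial of α, and in particular [Q(α):Q] = 3.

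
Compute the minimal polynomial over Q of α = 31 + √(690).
m_α(x) = x^2 - 62x + 271

From α - 31 = √(690), squaring gives (α - 31)^2 = 690, i.e. α^2 - 62α + 961 = 690, so α^2 - 62α + 271 = 0. The discriminant of x^2 - 62x + 271 is (-62)^2 - 4·(271) = 3844 - 1084 = 2760, and 4·(690) is not a perfect square in Q since 690 is squarefree and ≠ 1. Hence x^2 - 62x + 271 is irreducible over Q and is the minimal polynomial of α.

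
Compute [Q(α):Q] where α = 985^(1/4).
[Q(α):Q] = 4

α is a root of x^4 - 985. By Eisenstein's criterion at the prime p = 5 (which divides the constant term 985 but p^2 = 25 does not, since 985 is squarefree), x^4 - 985 is irreducible over Q. Hence [Q(α):Q] = 4.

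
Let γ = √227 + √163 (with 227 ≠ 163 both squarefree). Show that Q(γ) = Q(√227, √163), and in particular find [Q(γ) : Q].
[Q(γ) : Q] = 4 (equivalently, Q(γ) = Q(√227, √163))

Obviously Q(γ) ⊆ Q(√227, √163), and [Q(√227, √163):Q] = 4 (since 227, 163 are distinct squarefree integers > 1 with 37001 not a perfect square). To show equality we compute the minimal polynomial of γ. From γ = √227 + √163: γ^2 = 227 + 2√(37001) + 163 = 390 + 2√(37001), so γ^2 - 390 = 2√(37001); squaring, (γ^2 - 390)^2 = 4·37001, i.e. γ^4 - 780γ^2 + 152100 - 148004 = 0, i.e. γ^4 - 780γ^2 + 4096 = 0. So γ is a root of x^4 - 780x^2 + 4096. This polynomial is irreducible over Q: it has no rational root (each ±√227 ± √163 is irrational), and any factorization into two quadratics over Q would force √(37001) ∈ Q (pairing opposite roots) or √227, √163 ∈ Q (other pairings), all impossible. Hence [Q(γ):Q] = 4 = [Q(√227, √163):Q], so Q(γ) = Q(√227, √163).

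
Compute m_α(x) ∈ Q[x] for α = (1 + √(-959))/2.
m_α(x) = x^2 - x + 240

From 2α - 1 = √(-959), squaring gives (2α - 1)^2 = -959, i.e. 4α^2 - 4α + 1 = -959, so α^2 - α + (1 + 959)/4 = 0. Since -959 ≡ 1 (mod 4), (1 + 959)/4 = 240 ∈ Z. The polynomial x^2 - x + 240 has discriminant 1 - 4·(240) = -959, which is not a perfect square in Q (d = -959 is squarefree and ≠ 1), so x^2 - x + 240 is irreducible over Q. It is the minimal polynomial of α.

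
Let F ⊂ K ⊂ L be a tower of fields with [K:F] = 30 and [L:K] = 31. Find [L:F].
[L:F] = 930

The tower law says that for any tower of field extensions F ⊂ K ⊂ L with finite degrees, [L:F] = [L:K] · [K:F]. Here this gives [L:F] = 31 · 30 = 930.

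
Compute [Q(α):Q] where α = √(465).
[Q(α):Q] = 2

[Q(α):Q] equals the degree of the minimal polynomial of α. Here α^2 = 465 and x^2 - 465 is irreducible (d = 465 is squarefree, ≠ 1, hence not a square), so deg(m_α) = 2. Thus [Q(α):Q] = 2.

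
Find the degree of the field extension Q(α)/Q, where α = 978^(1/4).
[Q(α):Q] = 4

α is a root of x^4 - 978. By Eisenstein's criterion at the prime p = 2 (which divides the constant term 978 but p^2 = 4 does not, since 978 is squarefree), x^4 - 978 is irreducible over Q. Hence [Q(α):Q] = 4.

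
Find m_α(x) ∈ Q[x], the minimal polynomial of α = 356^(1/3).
m_α(x) = x^3 - 356

α satisfies α^3 = 356, so x^3 - 356 annihilates α. By the rational root test, a rational root p/q (in lowest terms) of x^3 - 356 would satisfy p^3 = 356 q^3, forcing q = 1 and p^3 = 356; but 356 is not a perfect cube, contradiction. A monic cubic over Q with no rational root is irreducible (any nontrivial factorization would include a linear factor). Hence x^3 - 356 is the minimal polynomial of α, and in particular [Q(α):Q] = 3.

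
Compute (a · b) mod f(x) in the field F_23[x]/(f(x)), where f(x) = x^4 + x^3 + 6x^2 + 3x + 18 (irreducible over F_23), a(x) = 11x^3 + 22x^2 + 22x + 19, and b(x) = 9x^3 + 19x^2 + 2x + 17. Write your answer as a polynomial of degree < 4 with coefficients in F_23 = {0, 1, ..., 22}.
a · b ≡ 20x^3 + 2x^2 + 7x + 15 (mod f(x))

Multiply in F_23[x]: a(x)·b(x) = (11x^3 + 22x^2 + 22x + 19)·(9x^3 + 19x^2 + 2x + 17) = 7x^6 + 16x^5 + 17x^4 + 15x^3 + 20x^2 + 21x + 1. This has degree ≥ 4, so divide by f(x) over F_23: 7x^6 + 16x^5 + 17x^4 + 15x^3 + 20x^2 + 21x + 1 = (7x^2 + 9x + 12)·(x^4 + x^3 + 6x^2 + 3x + 18) + (20x^3 + 2x^2 + 7x + 15). Hence a·b ≡ 20x^3 + 2x^2 + 7x + 15 (mod f). (F_23[x]/(f) is a field with 23^4 = 279841 elements since f is irreducible of degree 4.)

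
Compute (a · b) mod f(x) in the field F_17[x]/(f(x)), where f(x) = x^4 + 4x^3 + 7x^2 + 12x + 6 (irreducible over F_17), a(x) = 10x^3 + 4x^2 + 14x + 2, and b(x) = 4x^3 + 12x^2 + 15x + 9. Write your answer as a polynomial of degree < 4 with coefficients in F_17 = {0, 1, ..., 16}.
a · b ≡ 6x^3 + 15x^2 + 4x + 6 (mod f(x))

Multiply in F_17[x]: a(x)·b(x) = (10x^3 + 4x^2 + 14x + 2)·(4x^3 + 12x^2 + 15x + 9) = 6x^6 + 16x^4 + 3x^3 + 15x^2 + 3x + 1. This has degree ≥ 4, so divide by f(x) over F_17: 6x^6 + 16x^4 + 3x^3 + 15x^2 + 3x + 1 = (6x^2 + 10x + 2)·(x^4 + 4x^3 + 7x^2 + 12x + 6) + (6x^3 + 15x^2 + 4x + 6). Hence a·b ≡ 6x^3 + 15x^2 + 4x + 6 (mod f). (F_17[x]/(f) is a field with 17^4 = 83521 elements since f is irreducible of degree 4.)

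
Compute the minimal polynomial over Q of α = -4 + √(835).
m_α(x) = x^2 + 8x - 819

From α + 4 = √(835), squaring gives (α + 4)^2 = 835, i.e. α^2 + 8α + 16 = 835, so α^2 + 8α - 819 = 0. The discriminant of x^2 + 8x - 819 is (8)^2 - 4·(-819) = 64 + 3276 = 3340, and 4·(835) is not a perfect square in Q since 835 is squarefree and ≠ 1. Hence x^2 + 8x - 819 is irreducible over Q and is the minimal polynomial of α.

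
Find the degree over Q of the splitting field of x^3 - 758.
[K : Q] = 6

The roots of x^3 - 758 are ∛758, ω∛758, ω^2∛758 where ω = e^(2πi/3) is a primitive cube root of unity, so K = Q(∛758, ω). Now [Q(∛758):Q] = 3 (since 758 is not a perfect cube, x^3 - 758 is irreducible) and [Q(ω):Q] = 2. Both 2 and 3 divide [K:Q], and [K:Q] ≤ 3·2 = 6, so [K:Q] = 6. (Equivalently: Q(∛758) ⊂ R but ω ∉ R, so [K : Q(∛758)] = 2.)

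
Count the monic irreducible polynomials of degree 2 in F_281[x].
There are 39340 monic irreducible polynomials of degree 2 over F_281

Each element of F_{281^2} that lies in no proper subfield is a root of exactly one monic irreducible of degree 2 over F_281, and each such polynomial has 2 distinct roots in F_{281^2}. By Möbius inversion the count is N_281(2) = (1/2) Σ_{d|2} μ(2/d) · 281^d = (1/2)(μ(2)·281^1 + μ(1)·281^2) = 78680/2 = 39340.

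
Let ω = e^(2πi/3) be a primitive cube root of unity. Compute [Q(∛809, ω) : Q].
[Q(∛809, ω) : Q] = 6

[Q(∛809):Q] = 3 (min poly x^3 - 809, irreducible since 809 is not a perfect cube). [Q(ω):Q] = 2 (min poly x^2 + x + 1). Since Q(∛809) ⊂ R and ω ∉ R, we have ω ∉ Q(∛809), so x^2 + x + 1 remains irreducible over Q(∛809) and [Q(∛809, ω) : Q(∛809)] = 2. By the tower law, [Q(∛809, ω) : Q] = 3 · 2 = 6. (In fact Q(∛809, ω) is the splitting field of x^3 - 809 over Q.)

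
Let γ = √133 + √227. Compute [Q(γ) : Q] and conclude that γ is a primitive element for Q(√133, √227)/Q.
[Q(γ) : Q] = 4 (equivalently, Q(γ) = Q(√133, √227))

Obviously Q(γ) ⊆ Q(√133, √227), and [Q(√133, √227):Q] = 4 (since 133, 227 are distinct squarefree integers > 1 with 30191 not a perfect square). To show equality we compute the minimal polynomial of γ. From γ = √133 + √227: γ^2 = 133 + 2√(30191) + 227 = 360 + 2√(30191), so γ^2 - 360 = 2√(30191); squaring, (γ^2 - 360)^2 = 4·30191, i.e. γ^4 - 720γ^2 + 129600 - 120764 = 0, i.e. γ^4 - 720γ^2 + 8836 = 0. So γ is a root of x^4 - 720x^2 + 8836. This polynomial is irreducible over Q: it has no rational root (each ±√133 ± √227 is irrational), and any factorization into two quadratics over Q would force √(30191) ∈ Q (pairing opposite roots) or √133, √227 ∈ Q (other pairings), all impossible. Hence [Q(γ):Q] = 4 = [Q(√133, √227):Q], so Q(γ) = Q(√133, √227).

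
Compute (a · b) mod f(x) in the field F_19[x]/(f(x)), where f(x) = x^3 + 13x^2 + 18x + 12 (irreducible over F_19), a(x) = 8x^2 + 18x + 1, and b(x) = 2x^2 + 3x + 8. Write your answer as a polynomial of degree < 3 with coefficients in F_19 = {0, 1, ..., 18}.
a · b ≡ 8x^2 + 16x + 17 (mod f(x))

Multiply in F_19[x]: a(x)·b(x) = (8x^2 + 18x + 1)·(2x^2 + 3x + 8) = 16x^4 + 3x^3 + 6x^2 + 14x + 8. This has degree ≥ 3, so divide by f(x) over F_19: 16x^4 + 3x^3 + 6x^2 + 14x + 8 = (16x + 4)·(x^3 + 13x^2 + 18x + 12) + (8x^2 + 16x + 17). Hence a·b ≡ 8x^2 + 16x + 17 (mod f). (F_19[x]/(f) is a field with 19^3 = 6859 elements since f is irreducible of degree 3.)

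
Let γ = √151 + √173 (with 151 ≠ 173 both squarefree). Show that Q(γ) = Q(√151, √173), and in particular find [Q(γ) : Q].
[Q(γ) : Q] = 4 (equivalently, Q(γ) = Q(√151, √173))

Obviously Q(γ) ⊆ Q(√151, √173), and [Q(√151, √173):Q] = 4 (since 151, 173 are distinct squarefree integers > 1 with 26123 not a perfect square). To show equality we compute the minimal polynomial of γ. From γ = √151 + √173: γ^2 = 151 + 2√(26123) + 173 = 324 + 2√(26123), so γ^2 - 324 = 2√(26123); squaring, (γ^2 - 324)^2 = 4·26123, i.e. γ^4 - 648γ^2 + 104976 - 104492 = 0, i.e. γ^4 - 648γ^2 + 484 = 0. So γ is a root of x^4 - 648x^2 + 484. This polynomial is irreducible over Q: it has no rational root (each ±√151 ± √173 is irrational), and any factorization into two quadratics over Q would force √(26123) ∈ Q (pairing opposite roots) or √151, √173 ∈ Q (other pairings), all impossible. Hence [Q(γ):Q] = 4 = [Q(√151, √173):Q], so Q(γ) = Q(√151, √173).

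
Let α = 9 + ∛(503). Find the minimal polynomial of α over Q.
m_α(x) = x^3 - 27x^2 + 243x - 1232

Set β = α - 9 = ∛(503), so β^3 = 503. Then (α - 9)^3 - 503 = 0, i.e. α is a root of g(x) = (x - 9)^3 - 503 = x^3 - 27x^2 + 243x - 1232. Since g(x) = h(x - 9) where h(x) = x^3 - 503, and h is irreducible over Q (because 503 is not a perfect cube, so h has no rational root, and a monic cubic with no rational root is irreducible), g is also irreducible (irreducibility is preserved under the substitution x → x - 9). Hence m_α(x) = x^3 - 27x^2 + 243x - 1232.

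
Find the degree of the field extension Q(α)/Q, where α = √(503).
[Q(α):Q] = 2

[Q(α):Q] equals the degree of the minimal polynomial of α. Here α^2 = 503 and x^2 - 503 is irreducible (d = 503 is squarefree, ≠ 1, hence not a square), so deg(m_α) = 2. Thus [Q(α):Q] = 2.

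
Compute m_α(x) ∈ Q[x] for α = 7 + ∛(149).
m_α(x) = x^3 - 21x^2 + 147x - 492

Set β = α - 7 = ∛(149), so β^3 = 149. Then (α - 7)^3 - 149 = 0, i.e. α is a root of g(x) = (x - 7)^3 - 149 = x^3 - 21x^2 + 147x - 492. Since g(x) = h(x - 7) where h(x) = x^3 - 149, and h is irreducible over Q (because 149 is not a perfect cube, so h has no rational root, and a monic cubic with no rational root is irreducible), g is also irreducible (irreducibility is preserved under the substitution x → x - 7). Hence m_α(x) = x^3 - 21x^2 + 147x - 492.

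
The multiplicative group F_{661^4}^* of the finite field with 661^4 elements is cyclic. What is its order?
|F_{661^4}^*| = 190899960240

F_{661^4} has 661^4 = 190899960241 elements; its multiplicative group consists of all nonzero elements, so |F_{661^4}^*| = 190899960241 - 1 = 190899960240. (It is cyclic since any finite subgroup of the multiplicative group of a field is cyclic.)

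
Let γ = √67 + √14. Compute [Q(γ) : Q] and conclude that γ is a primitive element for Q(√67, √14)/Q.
[Q(γ) : Q] = 4 (equivalently, Q(γ) = Q(√67, √14))

Obviously Q(γ) ⊆ Q(√67, √14), and [Q(√67, √14):Q] = 4 (since 67, 14 are distinct squarefree integers > 1 with 938 not a perfect square). To show equality we compute the minimal polynomial of γ. From γ = √67 + √14: γ^2 = 67 + 2√(938) + 14 = 81 + 2√(938), so γ^2 - 81 = 2√(938); squaring, (γ^2 - 81)^2 = 4·938, i.e. γ^4 - 162γ^2 + 6561 - 3752 = 0, i.e. γ^4 - 162γ^2 + 2809 = 0. So γ is a root of x^4 - 162x^2 + 2809. This polynomial is irreducible over Q: it has no rational root (each ±√67 ± √14 is irrational), and any factorization into two quadratics over Q would force √(938) ∈ Q (pairing opposite roots) or √67, √14 ∈ Q (other pairings), all impossible. Hence [Q(γ):Q] = 4 = [Q(√67, √14):Q], so Q(γ) = Q(√67, √14).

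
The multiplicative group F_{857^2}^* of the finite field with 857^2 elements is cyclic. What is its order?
|F_{857^2}^*| = 734448

F_{857^2} has 857^2 = 734449 elements; its multiplicative group consists of all nonzero elements, so |F_{857^2}^*| = 734449 - 1 = 734448. (It is cyclic since any finite subgroup of the multiplicative group of a field is cyclic.)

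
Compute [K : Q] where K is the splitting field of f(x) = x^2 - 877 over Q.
[K : Q] = 2

f(x) = x^2 - 877 factors as (x - √877)(x + √877). The splitting field is K = Q(√877). Since 877 is squarefree and > 1, it is not a perfect square, so x^2 - 877 is irreducible over Q and [Q(√877) : Q] = 2. Hence [K : Q] = 2.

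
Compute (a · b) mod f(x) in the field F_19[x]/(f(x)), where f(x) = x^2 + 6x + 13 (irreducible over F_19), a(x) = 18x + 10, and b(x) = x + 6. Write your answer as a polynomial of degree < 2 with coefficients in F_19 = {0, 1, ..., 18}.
a · b ≡ 10x + 16 (mod f(x))

Multiply in F_19[x]: a(x)·b(x) = (18x + 10)·(x + 6) = 18x^2 + 4x + 3. This has degree ≥ 2, so divide by f(x) over F_19: 18x^2 + 4x + 3 = (18)·(x^2 + 6x + 13) + (10x + 16). Hence a·b ≡ 10x + 16 (mod f). (F_19[x]/(f) is a field with 19^2 = 361 elements since f is irreducible of degree 2.)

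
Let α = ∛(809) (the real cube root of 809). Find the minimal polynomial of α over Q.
m_α(x) = x^3 - 809

α satisfies α^3 = 809, so x^3 - 809 annihilates α. By the rational root test, a rational root p/q (in lowest terms) of x^3 - 809 would satisfy p^3 = 809 q^3, forcing q = 1 and p^3 = 809; but 809 is not a perfect cube, contradiction. A monic cubic over Q with no rational root is irreducible (any nontrivial factorization would include a linear factor). Hence x^3 - 809 is the minimal polynomial of α, and in particular [Q(α):Q] = 3.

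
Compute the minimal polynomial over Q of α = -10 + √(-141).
m_α(x) = x^2 + 20x + 241

From α + 10 = √(-141), squaring gives (α + 10)^2 = -141, i.e. α^2 + 20α + 100 = -141, so α^2 + 20α + 241 = 0. The discriminant of x^2 + 20x + 241 is (20)^2 - 4·(241) = 400 - 964 = -564, and 4·(-141) is not a perfect square in Q since -141 is squarefree and ≠ 1. Hence x^2 + 20x + 241 is irreducible over Q and is the minimal polynomial of α.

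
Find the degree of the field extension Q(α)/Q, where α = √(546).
[Q(α):Q] = 2

[Q(α):Q] equals the degree of the minimal polynomial of α. Here α^2 = 546 and x^2 - 546 is irreducible (d = 546 is squarefree, ≠ 1, hence not a square), so deg(m_α) = 2. Thus [Q(α):Q] = 2.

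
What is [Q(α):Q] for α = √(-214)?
[Q(α):Q] = 2

[Q(α):Q] equals the degree of the minimal polynomial of α. Here α^2 = -214 and x^2 + 214 is irreducible (d = -214 is squarefree, ≠ 1, hence not a square), so deg(m_α) = 2. Thus [Q(α):Q] = 2.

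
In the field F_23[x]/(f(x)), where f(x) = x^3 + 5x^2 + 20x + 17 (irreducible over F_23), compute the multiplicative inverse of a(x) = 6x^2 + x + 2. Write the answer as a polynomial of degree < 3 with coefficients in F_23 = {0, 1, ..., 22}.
a(x)^(-1) ≡ 13x^2 + 13x + 12 (mod f(x))

Since f is irreducible over F_23, F_23[x]/(f) is a field and a(x) ≠ 0 has an inverse. Apply the extended Euclidean algorithm to f(x) and a(x) in F_23[x]: f(x) = (4x + 4)·a(x) + (8x + 9);  a(x) = (18x)·(8x + 9) + (2). The last nonzero remainder is the constant 2 = gcd(f, a) in F_23. Back-substituting through the division chain expresses 2 = s(x)·a(x) + t(x)·f(x) with s(x) ≡ 3x^2 + 3x + 1 (mod f), so (3x^2 + 3x + 1)·a(x) ≡ 2 (mod f). Multiplying by 2^(-1) ≡ 12 in F_23 gives a(x)^(-1) ≡ 12·(3x^2 + 3x + 1) ≡ 13x^2 + 13x + 12 (mod f). Check: (6x^2 + x + 2)·(13x^2 + 13x + 12) = 9x^4 + 22x^3 + 19x^2 + 15x + 1 ≡ 1 (mod x^3 + 5x^2 + 20x + 17).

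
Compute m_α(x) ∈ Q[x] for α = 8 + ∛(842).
m_α(x) = x^3 - 24x^2 + 192x - 1354

Set β = α - 8 = ∛(842), so β^3 = 842. Then (α - 8)^3 - 842 = 0, i.e. α is a root of g(x) = (x - 8)^3 - 842 = x^3 - 24x^2 + 192x - 1354. Since g(x) = h(x - 8) where h(x) = x^3 - 842, and h is irreducible over Q (because 842 is not a perfect cube, so h has no rational root, and a monic cubic with no rational root is irreducible), g is also irreducible (irreducibility is preserved under the substitution x → x - 8). Hence m_α(x) = x^3 - 24x^2 + 192x - 1354.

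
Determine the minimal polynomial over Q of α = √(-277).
m_α(x) = x^2 + 277

α satisfies α^2 + 277 = 0, so x^2 + 277 annihilates α. Since d = -277 is squarefree and ≠ 1, it is not a perfect square in Q, so x^2 + 277 has no rational root and is therefore irreducible over Q (a degree-2 polynomial over a field is irreducible iff it has no root). Hence m_α(x) = x^2 + 277.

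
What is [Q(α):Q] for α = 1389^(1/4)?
[Q(α):Q] = 4

α is a root of x^4 - 1389. By Eisenstein's criterion at the prime p = 3 (which divides the constant term 1389 but p^2 = 9 does not, since 1389 is squarefree), x^4 - 1389 is irreducible over Q. Hence [Q(α):Q] = 4.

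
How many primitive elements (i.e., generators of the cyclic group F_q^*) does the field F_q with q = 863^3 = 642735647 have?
There are φ(642735646) = 274800960 primitive elements

F_q^* is cyclic of order q - 1 = 642735646. A cyclic group of order m has exactly φ(m) generators. Here m = 642735646 = 2 · 7^2 · 431 · 15217, so the number of primitive elements is φ(642735646) = 274800960.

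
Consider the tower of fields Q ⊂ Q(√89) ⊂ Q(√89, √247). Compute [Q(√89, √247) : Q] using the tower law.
[Q(√89, √247) : Q] = 4

[Q(√89):Q] = 2 (min poly x^2 - 89, irreducible since 89 is squarefree > 1). For the top step, suppose √247 ∈ Q(√89), say √247 = c + d√89 with c, d ∈ Q. Squaring: 247 = c^2 + 89d^2 + 2cd√89. Since √89 ∉ Q this forces 2cd = 0. If d = 0 then √247 = c ∈ Q, contradicting 247 squarefree > 1. If c = 0 then 247 = 89d^2, so 89·247 = (89d)^2 is a perfect square in Q — but 89·247 = 21983 is not a perfect square (since 89 and 247 are distinct squarefree integers). Contradiction. Hence √247 ∉ Q(√89), so x^2 - 247 stays irreducible over Q(√89) and [Q(√89, √247) : Q(√89)] = 2. By the tower law, [Q(√89, √247) : Q] = 2 · 2 = 4.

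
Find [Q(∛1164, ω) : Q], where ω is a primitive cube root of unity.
[Q(∛1164, ω) : Q] = 6

[Q(∛1164):Q] = 3 (min poly x^3 - 1164, irreducible since 1164 is not a perfect cube). [Q(ω):Q] = 2 (min poly x^2 + x + 1). Since Q(∛1164) ⊂ R and ω ∉ R, we have ω ∉ Q(∛1164), so x^2 + x + 1 remains irreducible over Q(∛1164) and [Q(∛1164, ω) : Q(∛1164)] = 2. By the tower law, [Q(∛1164, ω) : Q] = 3 · 2 = 6. (In fact Q(∛1164, ω) is the splitting field of x^3 - 1164 over Q.)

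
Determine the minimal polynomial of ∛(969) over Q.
m_α(x) = x^3 - 969

α satisfies α^3 = 969, so x^3 - 969 annihilates α. By the rational root test, a rational root p/q (in lowest terms) of x^3 - 969 would satisfy p^3 = 969 q^3, forcing q = 1 and p^3 = 969; but 969 is not a perfect cube, contradiction. A monic cubic over Q with no rational root is irreducible (any nontrivial factorization would include a linear factor). Hence x^3 - 969 is the minimal polynomial of α, and in particular [Q(α):Q] = 3.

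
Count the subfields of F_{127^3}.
F_{127^3} has 2 subfields

The subfields of F_{p^n} are exactly the fields F_{p^d} for d | n (each is the fixed field of the unique index-d subgroup of Gal(F_{p^n}/F_p) ≅ Z/nZ). The divisors of n = 3 are {1, 3}, giving 2 subfields: F_{127^1}, F_{127^3}.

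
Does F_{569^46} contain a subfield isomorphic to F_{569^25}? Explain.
No: F_{569^25} is not a subfield of F_{569^46}

F_{p^m} embeds in F_{p^n} iff m | n. Here 25 ∤ 46 (since 46 = 1·25 + 21 with remainder 21 ≠ 0), so F_{569^25} is not a subfield of F_{569^46}. Equivalently: if it were, the tower law would give 25 = [F_{569^25}:F_569] dividing [F_{569^46}:F_569] = 46, contradiction.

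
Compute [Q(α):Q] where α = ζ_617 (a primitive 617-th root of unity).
[Q(α):Q] = 616

The minimal polynomial of ζ_617 over Q is the 617-th cyclotomic polynomial Φ_617(x), which is irreducible over Q and has degree φ(617) = 616. Hence [Q(α):Q] = φ(617) = 616.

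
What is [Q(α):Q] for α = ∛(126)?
[Q(α):Q] = 3

The minimal polynomial of α is x^3 - 126, irreducible over Q since 126 is not a perfect cube (so x^3 - 126 has no rational root). Hence [Q(α):Q] = deg(m_α) = 3.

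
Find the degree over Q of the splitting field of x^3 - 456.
[K : Q] = 6

The roots of x^3 - 456 are ∛456, ω∛456, ω^2∛456 where ω = e^(2πi/3) is a primitive cube root of unity, so K = Q(∛456, ω). Now [Q(∛456):Q] = 3 (since 456 is not a perfect cube, x^3 - 456 is irreducible) and [Q(ω):Q] = 2. Both 2 and 3 divide [K:Q], and [K:Q] ≤ 3·2 = 6, so [K:Q] = 6. (Equivalently: Q(∛456) ⊂ R but ω ∉ R, so [K : Q(∛456)] = 2.)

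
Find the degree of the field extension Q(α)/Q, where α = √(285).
[Q(α):Q] = 2

[Q(α):Q] equals the degree of the minimal polynomial of α. Here α^2 = 285 and x^2 - 285 is irreducible (d = 285 is squarefree, ≠ 1, hence not a square), so deg(m_α) = 2. Thus [Q(α):Q] = 2.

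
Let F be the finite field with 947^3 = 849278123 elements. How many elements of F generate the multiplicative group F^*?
There are φ(849278122) = 321330240 primitive elements

F_q^* is cyclic of order q - 1 = 849278122. A cyclic group of order m has exactly φ(m) generators. Here m = 849278122 = 2 · 7 · 11 · 43 · 277 · 463, so the number of primitive elements is φ(849278122) = 321330240.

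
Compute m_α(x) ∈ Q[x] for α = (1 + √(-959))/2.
m_α(x) = x^2 - x + 240

From 2α - 1 = √(-959), squaring gives (2α - 1)^2 = -959, i.e. 4α^2 - 4α + 1 = -959, so α^2 - α + (1 + 959)/4 = 0. Since -959 ≡ 1 (mod 4), (1 + 959)/4 = 240 ∈ Z. The polynomial x^2 - x + 240 has discriminant 1 - 4·(240) = -959, which is not a perfect square in Q (d = -959 is squarefree and ≠ 1), so x^2 - x + 240 is irreducible over Q. It is the minimal polynomial of α.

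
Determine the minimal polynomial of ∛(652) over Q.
m_α(x) = x^3 - 652

α satisfies α^3 = 652, so x^3 - 652 annihilates α. By the rational root test, a rational root p/q (in lowest terms) of x^3 - 652 would satisfy p^3 = 652 q^3, forcing q = 1 and p^3 = 652; but 652 is not a perfect cube, contradiction. A monic cubic over Q with no rational root is irreducible (any nontrivial factorization would include a linear factor). Hence x^3 - 652 is the minimal polynomial of α, and in particular [Q(α):Q] = 3.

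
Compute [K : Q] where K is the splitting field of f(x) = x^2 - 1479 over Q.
[K : Q] = 2

f(x) = x^2 - 1479 factors as (x - √1479)(x + √1479). The splitting field is K = Q(√1479). Since 1479 is squarefree and > 1, it is not a perfect square, so x^2 - 1479 is irreducible over Q and [Q(√1479) : Q] = 2. Hence [K : Q] = 2.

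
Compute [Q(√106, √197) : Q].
[Q(√106, √197) : Q] = 4

[Q(√106):Q] = 2 (min poly x^2 - 106, irreducible since 106 is squarefree > 1). For the top step, suppose √197 ∈ Q(√106), say √197 = c + d√106 with c, d ∈ Q. Squaring: 197 = c^2 + 106d^2 + 2cd√106. Since √106 ∉ Q this forces 2cd = 0. If d = 0 then √197 = c ∈ Q, contradicting 197 squarefree > 1. If c = 0 then 197 = 106d^2, so 106·197 = (106d)^2 is a perfect square in Q — but 106·197 = 20882 is not a perfect square (since 106 and 197 are distinct squarefree integers). Contradiction. Hence √197 ∉ Q(√106), so x^2 - 197 stays irreducible over Q(√106) and [Q(√106, √197) : Q(√106)] = 2. By the tower law, [Q(√106, √197) : Q] = 2 · 2 = 4.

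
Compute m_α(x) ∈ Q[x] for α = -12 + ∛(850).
m_α(x) = x^3 + 36x^2 + 432x + 878

Set β = α + 12 = ∛(850), so β^3 = 850. Then (α + 12)^3 - 850 = 0, i.e. α is a root of g(x) = (x + 12)^3 - 850 = x^3 + 36x^2 + 432x + 878. Since g(x) = h(x + 12) where h(x) = x^3 - 850, and h is irreducible over Q (because 850 is not a perfect cube, so h has no rational root, and a monic cubic with no rational root is irreducible), g is also irreducible (irreducibility is preserved under the substitution x → x + 12). Hence m_α(x) = x^3 + 36x^2 + 432x + 878.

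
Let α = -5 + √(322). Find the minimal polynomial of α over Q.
m_α(x) = x^2 + 10x - 297

From α + 5 = √(322), squaring gives (α + 5)^2 = 322, i.e. α^2 + 10α + 25 = 322, so α^2 + 10α - 297 = 0. The discriminant of x^2 + 10x - 297 is (10)^2 - 4·(-297) = 100 + 1188 = 1288, and 4·(322) is not a perfect square in Q since 322 is squarefree and ≠ 1. Hence x^2 + 10x - 297 is irreducible over Q and is the minimal polynomial of α.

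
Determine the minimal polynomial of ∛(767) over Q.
m_α(x) = x^3 - 767

α satisfies α^3 = 767, so x^3 - 767 annihilates α. By the rational root test, a rational root p/q (in lowest terms) of x^3 - 767 would satisfy p^3 = 767 q^3, forcing q = 1 and p^3 = 767; but 767 is not a perfect cube, contradiction. A monic cubic over Q with no rational root is irreducible (any nontrivial factorization would include a linear factor). Hence x^3 - 767 is the minimal polynomial of α, and in particular [Q(α):Q] = 3.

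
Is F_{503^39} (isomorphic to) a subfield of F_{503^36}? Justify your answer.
No: F_{503^39} is not a subfield of F_{503^36}

F_{p^m} embeds in F_{p^n} iff m | n. Here 39 ∤ 36 (since 36 = 0·39 + 36 with remainder 36 ≠ 0), so F_{503^39} is not a subfield of F_{503^36}. Equivalently: if it were, the tower law would give 39 = [F_{503^39}:F_503] dividing [F_{503^36}:F_503] = 36, contradiction.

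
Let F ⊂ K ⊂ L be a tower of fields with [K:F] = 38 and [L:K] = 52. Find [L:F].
[L:F] = 1976

The tower law says that for any tower of field extensions F ⊂ K ⊂ L with finite degrees, [L:F] = [L:K] · [K:F]. Here this gives [L:F] = 52 · 38 = 1976.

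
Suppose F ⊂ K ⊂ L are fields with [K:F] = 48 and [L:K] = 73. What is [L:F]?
[L:F] = 3504

The tower law says that for any tower of field extensions F ⊂ K ⊂ L with finite degrees, [L:F] = [L:K] · [K:F]. Here this gives [L:F] = 73 · 48 = 3504.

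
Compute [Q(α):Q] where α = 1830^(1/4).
[Q(α):Q] = 4

α is a root of x^4 - 1830. By Eisenstein's criterion at the prime p = 2 (which divides the constant term 1830 but p^2 = 4 does not, since 1830 is squarefree), x^4 - 1830 is irreducible over Q. Hence [Q(α):Q] = 4.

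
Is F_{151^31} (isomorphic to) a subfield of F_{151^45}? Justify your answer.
No: F_{151^31} is not a subfield of F_{151^45}

F_{p^m} embeds in F_{p^n} iff m | n. Here 31 ∤ 45 (since 45 = 1·31 + 14 with remainder 14 ≠ 0), so F_{151^31} is not a subfield of F_{151^45}. Equivalently: if it were, the tower law would give 31 = [F_{151^31}:F_151] dividing [F_{151^45}:F_151] = 45, contradiction.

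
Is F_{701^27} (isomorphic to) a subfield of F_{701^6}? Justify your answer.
No: F_{701^27} is not a subfield of F_{701^6}

F_{p^m} embeds in F_{p^n} iff m | n. Here 27 ∤ 6 (since 6 = 0·27 + 6 with remainder 6 ≠ 0), so F_{701^27} is not a subfield of F_{701^6}. Equivalently: if it were, the tower law would give 27 = [F_{701^27}:F_701] dividing [F_{701^6}:F_701] = 6, contradiction.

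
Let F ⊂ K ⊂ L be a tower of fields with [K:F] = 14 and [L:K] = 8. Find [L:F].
[L:F] = 112

The tower law says that for any tower of field extensions F ⊂ K ⊂ L with finite degrees, [L:F] = [L:K] · [K:F]. Here this gives [L:F] = 8 · 14 = 112.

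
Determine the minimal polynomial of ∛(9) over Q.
m_α(x) = x^3 - 9

α satisfies α^3 = 9, so x^3 - 9 annihilates α. By the rational root test, a rational root p/q (in lowest terms) of x^3 - 9 would satisfy p^3 = 9 q^3, forcing q = 1 and p^3 = 9; but 9 is not a perfect cube, contradiction. A monic cubic over Q with no rational root is irreducible (any nontrivial factorization would include a linear factor). Hence x^3 - 9 is the minimal polynomial of α, and in particular [Q(α):Q] = 3.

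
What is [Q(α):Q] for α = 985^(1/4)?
[Q(α):Q] = 4

α is a root of x^4 - 985. By Eisenstein's criterion at the prime p = 5 (which divides the constant term 985 but p^2 = 25 does not, since 985 is squarefree), x^4 - 985 is irreducible over Q. Hence [Q(α):Q] = 4.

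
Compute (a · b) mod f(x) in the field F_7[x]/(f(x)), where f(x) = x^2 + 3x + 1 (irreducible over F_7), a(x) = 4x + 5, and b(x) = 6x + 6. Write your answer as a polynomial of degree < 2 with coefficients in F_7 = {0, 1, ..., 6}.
a · b ≡ 3x + 6 (mod f(x))

Multiply in F_7[x]: a(x)·b(x) = (4x + 5)·(6x + 6) = 3x^2 + 5x + 2. This has degree ≥ 2, so divide by f(x) over F_7: 3x^2 + 5x + 2 = (3)·(x^2 + 3x + 1) + (3x + 6). Hence a·b ≡ 3x + 6 (mod f). (F_7[x]/(f) is a field with 7^2 = 49 elements since f is irreducible of degree 2.)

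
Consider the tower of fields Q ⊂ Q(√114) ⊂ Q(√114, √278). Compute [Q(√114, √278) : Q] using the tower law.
[Q(√114, √278) : Q] = 4

[Q(√114):Q] = 2 (min poly x^2 - 114, irreducible since 114 is squarefree > 1). For the top step, suppose √278 ∈ Q(√114), say √278 = c + d√114 with c, d ∈ Q. Squaring: 278 = c^2 + 114d^2 + 2cd√114. Since √114 ∉ Q this forces 2cd = 0. If d = 0 then √278 = c ∈ Q, contradicting 278 squarefree > 1. If c = 0 then 278 = 114d^2, so 114·278 = (114d)^2 is a perfect square in Q — but 114·278 = 31692 is not a perfect square (since 114 and 278 are distinct squarefree integers). Contradiction. Hence √278 ∉ Q(√114), so x^2 - 278 stays irreducible over Q(√114) and [Q(√114, √278) : Q(√114)] = 2. By the tower law, [Q(√114, √278) : Q] = 2 · 2 = 4.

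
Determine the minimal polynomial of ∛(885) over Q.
m_α(x) = x^3 - 885

α satisfies α^3 = 885, so x^3 - 885 annihilates α. By the rational root test, a rational root p/q (in lowest terms) of x^3 - 885 would satisfy p^3 = 885 q^3, forcing q = 1 and p^3 = 885; but 885 is not a perfect cube, contradiction. A monic cubic over Q with no rational root is irreducible (any nontrivial factorization would include a linear factor). Hence x^3 - 885 is the minimal polynomial of α, and in particular [Q(α):Q] = 3.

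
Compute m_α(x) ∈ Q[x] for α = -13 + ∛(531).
m_α(x) = x^3 + 39x^2 + 507x + 1666

Set β = α + 13 = ∛(531), so β^3 = 531. Then (α + 13)^3 - 531 = 0, i.e. α is a root of g(x) = (x + 13)^3 - 531 = x^3 + 39x^2 + 507x + 1666. Since g(x) = h(x + 13) where h(x) = x^3 - 531, and h is irreducible over Q (because 531 is not a perfect cube, so h has no rational root, and a monic cubic with no rational root is irreducible), g is also irreducible (irreducibility is preserved under the substitution x → x + 13). Hence m_α(x) = x^3 + 39x^2 + 507x + 1666.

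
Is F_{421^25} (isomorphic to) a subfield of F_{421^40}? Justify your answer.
No: F_{421^25} is not a subfield of F_{421^40}

F_{p^m} embeds in F_{p^n} iff m | n. Here 25 ∤ 40 (since 40 = 1·25 + 15 with remainder 15 ≠ 0), so F_{421^25} is not a subfield of F_{421^40}. Equivalently: if it were, the tower law would give 25 = [F_{421^25}:F_421] dividing [F_{421^40}:F_421] = 40, contradiction.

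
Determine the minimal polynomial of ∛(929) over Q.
m_α(x) = x^3 - 929

α satisfies α^3 = 929, so x^3 - 929 annihilates α. By the rational root test, a rational root p/q (in lowest terms) of x^3 - 929 would satisfy p^3 = 929 q^3, forcing q = 1 and p^3 = 929; but 929 is not a perfect cube, contradiction. A monic cubic over Q with no rational root is irreducible (any nontrivial factorization would include a linear factor). Hence x^3 - 929 is the minimal polynomial of α, and in particular [Q(α):Q] = 3.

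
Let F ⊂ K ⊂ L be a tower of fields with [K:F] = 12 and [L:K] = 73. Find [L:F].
[L:F] = 876

The tower law says that for any tower of field extensions F ⊂ K ⊂ L with finite degrees, [L:F] = [L:K] · [K:F]. Here this gives [L:F] = 73 · 12 = 876.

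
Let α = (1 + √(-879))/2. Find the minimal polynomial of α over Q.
m_α(x) = x^2 - x + 220

From 2α - 1 = √(-879), squaring gives (2α - 1)^2 = -879, i.e. 4α^2 - 4α + 1 = -879, so α^2 - α + (1 + 879)/4 = 0. Since -879 ≡ 1 (mod 4), (1 + 879)/4 = 220 ∈ Z. The polynomial x^2 - x + 220 has discriminant 1 - 4·(220) = -879, which is not a perfect square in Q (d = -879 is squarefree and ≠ 1), so x^2 - x + 220 is irreducible over Q. It is the minimal polynomial of α.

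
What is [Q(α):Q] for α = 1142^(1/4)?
[Q(α):Q] = 4

α is a root of x^4 - 1142. By Eisenstein's criterion at the prime p = 2 (which divides the constant term 1142 but p^2 = 4 does not, since 1142 is squarefree), x^4 - 1142 is irreducible over Q. Hence [Q(α):Q] = 4.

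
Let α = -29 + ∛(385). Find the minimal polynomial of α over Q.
m_α(x) = x^3 + 87x^2 + 2523x + 24004

Set β = α + 29 = ∛(385), so β^3 = 385. Then (α + 29)^3 - 385 = 0, i.e. α is a root of g(x) = (x + 29)^3 - 385 = x^3 + 87x^2 + 2523x + 24004. Since g(x) = h(x + 29) where h(x) = x^3 - 385, and h is irreducible over Q (because 385 is not a perfect cube, so h has no rational root, and a monic cubic with no rational root is irreducible), g is also irreducible (irreducibility is preserved under the substitution x → x + 29). Hence m_α(x) = x^3 + 87x^2 + 2523x + 24004.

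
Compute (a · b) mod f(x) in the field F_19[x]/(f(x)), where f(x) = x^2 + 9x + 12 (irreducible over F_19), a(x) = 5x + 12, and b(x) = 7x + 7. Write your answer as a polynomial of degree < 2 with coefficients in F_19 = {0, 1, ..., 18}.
a · b ≡ 13x + 6 (mod f(x))

Multiply in F_19[x]: a(x)·b(x) = (5x + 12)·(7x + 7) = 16x^2 + 5x + 8. This has degree ≥ 2, so divide by f(x) over F_19: 16x^2 + 5x + 8 = (16)·(x^2 + 9x + 12) + (13x + 6). Hence a·b ≡ 13x + 6 (mod f). (F_19[x]/(f) is a field with 19^2 = 361 elements since f is irreducible of degree 2.)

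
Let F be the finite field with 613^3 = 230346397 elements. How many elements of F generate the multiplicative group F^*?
There are φ(230346396) = 61938432 primitive elements

F_q^* is cyclic of order q - 1 = 230346396. A cyclic group of order m has exactly φ(m) generators. Here m = 230346396 = 2^2 · 3^3 · 7 · 17 · 17923, so the number of primitive elements is φ(230346396) = 61938432.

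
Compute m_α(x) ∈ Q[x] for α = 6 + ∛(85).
m_α(x) = x^3 - 18x^2 + 108x - 301

Set β = α - 6 = ∛(85), so β^3 = 85. Then (α - 6)^3 - 85 = 0, i.e. α is a root of g(x) = (x - 6)^3 - 85 = x^3 - 18x^2 + 108x - 301. Since g(x) = h(x - 6) where h(x) = x^3 - 85, and h is irreducible over Q (because 85 is not a perfect cube, so h has no rational root, and a monic cubic with no rational root is irreducible), g is also irreducible (irreducibility is preserved under the substitution x → x - 6). Hence m_α(x) = x^3 - 18x^2 + 108x - 301.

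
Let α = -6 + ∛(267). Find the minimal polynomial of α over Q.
m_α(x) = x^3 + 18x^2 + 108x - 51

Set β = α + 6 = ∛(267), so β^3 = 267. Then (α + 6)^3 - 267 = 0, i.e. α is a root of g(x) = (x + 6)^3 - 267 = x^3 + 18x^2 + 108x - 51. Since g(x) = h(x + 6) where h(x) = x^3 - 267, and h is irreducible over Q (because 267 is not a perfect cube, so h has no rational root, and a monic cubic with no rational root is irreducible), g is also irreducible (irreducibility is preserved under the substitution x → x + 6). Hence m_α(x) = x^3 + 18x^2 + 108x - 51.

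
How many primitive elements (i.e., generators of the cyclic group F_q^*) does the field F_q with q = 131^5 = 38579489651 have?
There are φ(38579489650) = 14011200000 primitive elements

F_q^* is cyclic of order q - 1 = 38579489650. A cyclic group of order m has exactly φ(m) generators. Here m = 38579489650 = 2 · 5^2 · 13 · 61 · 973001, so the number of primitive elements is φ(38579489650) = 14011200000.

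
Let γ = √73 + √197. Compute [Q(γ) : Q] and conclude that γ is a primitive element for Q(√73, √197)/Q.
[Q(γ) : Q] = 4 (equivalently, Q(γ) = Q(√73, √197))

Obviously Q(γ) ⊆ Q(√73, √197), and [Q(√73, √197):Q] = 4 (since 73, 197 are distinct squarefree integers > 1 with 14381 not a perfect square). To show equality we compute the minimal polynomial of γ. From γ = √73 + √197: γ^2 = 73 + 2√(14381) + 197 = 270 + 2√(14381), so γ^2 - 270 = 2√(14381); squaring, (γ^2 - 270)^2 = 4·14381, i.e. γ^4 - 540γ^2 + 72900 - 57524 = 0, i.e. γ^4 - 540γ^2 + 15376 = 0. So γ is a root of x^4 - 540x^2 + 15376. This polynomial is irreducible over Q: it has no rational root (each ±√73 ± √197 is irrational), and any factorization into two quadratics over Q would force √(14381) ∈ Q (pairing opposite roots) or √73, √197 ∈ Q (other pairings), all impossible. Hence [Q(γ):Q] = 4 = [Q(√73, √197):Q], so Q(γ) = Q(√73, √197).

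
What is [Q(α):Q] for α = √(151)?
[Q(α):Q] = 2

[Q(α):Q] equals the degree of the minimal polynomial of α. Here α^2 = 151 and x^2 - 151 is irreducible (d = 151 is squarefree, ≠ 1, hence not a square), so deg(m_α) = 2. Thus [Q(α):Q] = 2.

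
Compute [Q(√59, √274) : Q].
[Q(√59, √274) : Q] = 4

[Q(√59):Q] = 2 (min poly x^2 - 59, irreducible since 59 is squarefree > 1). For the top step, suppose √274 ∈ Q(√59), say √274 = c + d√59 with c, d ∈ Q. Squaring: 274 = c^2 + 59d^2 + 2cd√59. Since √59 ∉ Q this forces 2cd = 0. If d = 0 then √274 = c ∈ Q, contradicting 274 squarefree > 1. If c = 0 then 274 = 59d^2, so 59·274 = (59d)^2 is a perfect square in Q — but 59·274 = 16166 is not a perfect square (since 59 and 274 are distinct squarefree integers). Contradiction. Hence √274 ∉ Q(√59), so x^2 - 274 stays irreducible over Q(√59) and [Q(√59, √274) : Q(√59)] = 2. By the tower law, [Q(√59, √274) : Q] = 2 · 2 = 4.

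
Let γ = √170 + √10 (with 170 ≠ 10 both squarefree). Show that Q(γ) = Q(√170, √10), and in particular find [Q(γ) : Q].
[Q(γ) : Q] = 4 (equivalently, Q(γ) = Q(√170, √10))

Obviously Q(γ) ⊆ Q(√170, √10), and [Q(√170, √10):Q] = 4 (since 170, 10 are distinct squarefree integers > 1 with 1700 not a perfect square). To show equality we compute the minimal polynomial of γ. From γ = √170 + √10: γ^2 = 170 + 2√(1700) + 10 = 180 + 2√(1700), so γ^2 - 180 = 2√(1700); squaring, (γ^2 - 180)^2 = 4·1700, i.e. γ^4 - 360γ^2 + 32400 - 6800 = 0, i.e. γ^4 - 360γ^2 + 25600 = 0. So γ is a root of x^4 - 360x^2 + 25600. This polynomial is irreducible over Q: it has no rational root (each ±√170 ± √10 is irrational), and any factorization into two quadratics over Q would force √(1700) ∈ Q (pairing opposite roots) or √170, √10 ∈ Q (other pairings), all impossible. Hence [Q(γ):Q] = 4 = [Q(√170, √10):Q], so Q(γ) = Q(√170, √10).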